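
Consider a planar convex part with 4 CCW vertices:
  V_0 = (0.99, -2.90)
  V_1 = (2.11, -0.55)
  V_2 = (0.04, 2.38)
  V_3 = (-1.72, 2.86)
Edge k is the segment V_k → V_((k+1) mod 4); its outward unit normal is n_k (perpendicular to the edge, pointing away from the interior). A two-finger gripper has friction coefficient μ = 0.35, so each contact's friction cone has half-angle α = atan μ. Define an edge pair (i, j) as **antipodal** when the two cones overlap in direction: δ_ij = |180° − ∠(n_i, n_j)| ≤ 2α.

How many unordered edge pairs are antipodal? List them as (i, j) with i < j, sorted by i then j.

α = atan 0.35 = 19.29°;  2α = 38.58°
n_0 = (+0.9027, -0.4302)
n_1 = (+0.8167, +0.5770)
n_2 = (+0.2631, +0.9648)
n_3 = (-0.9049, -0.4257)
  (0,1): δ = 119.28°  ·
  (0,2): δ = 79.77°  ·
  (0,3): δ = 50.68°  ·
  (1,2): δ = 140.50°  ·
  (1,3): δ = 10.04°  ✓
  (2,3): δ = 49.55°  ·
antipodal pairs: 1

count = 1; pairs: (1,3)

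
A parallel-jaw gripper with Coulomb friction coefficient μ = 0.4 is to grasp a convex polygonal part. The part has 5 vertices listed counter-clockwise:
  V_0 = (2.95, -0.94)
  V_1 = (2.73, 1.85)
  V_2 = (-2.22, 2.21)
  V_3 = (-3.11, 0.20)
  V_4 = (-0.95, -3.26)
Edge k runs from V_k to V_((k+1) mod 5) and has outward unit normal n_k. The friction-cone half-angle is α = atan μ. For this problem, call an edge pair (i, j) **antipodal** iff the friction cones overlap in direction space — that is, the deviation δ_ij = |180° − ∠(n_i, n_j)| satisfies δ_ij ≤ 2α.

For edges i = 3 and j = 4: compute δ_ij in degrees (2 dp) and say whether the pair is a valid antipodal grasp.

δ = 91.23°, invalid

α = atan 0.4 = 21.80°;  2α = 43.60°
edge 3: e_3 = (+2.16, -3.46);  n_3 = (-0.8483, -0.5296)
edge 4: e_4 = (+3.90, +2.32);  n_4 = (+0.5113, -0.8594)
∠(n_3, n_4) = 88.77°
δ = |180° − 88.77°| = 91.23°
91.23° > 2α = 43.60°  →  invalid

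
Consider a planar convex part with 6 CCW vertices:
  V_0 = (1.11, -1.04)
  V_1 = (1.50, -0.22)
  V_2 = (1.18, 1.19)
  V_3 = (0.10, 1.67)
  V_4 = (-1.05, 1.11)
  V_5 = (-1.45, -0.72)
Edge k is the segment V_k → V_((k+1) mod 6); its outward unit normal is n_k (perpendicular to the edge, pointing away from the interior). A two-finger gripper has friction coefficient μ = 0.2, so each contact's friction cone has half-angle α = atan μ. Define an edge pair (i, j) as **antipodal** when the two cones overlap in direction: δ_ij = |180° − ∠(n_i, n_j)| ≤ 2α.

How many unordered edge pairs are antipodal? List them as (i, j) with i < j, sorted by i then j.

α = atan 0.2 = 11.31°;  2α = 22.62°
n_0 = (+0.9031, -0.4295)
n_1 = (+0.9752, +0.2213)
n_2 = (+0.4061, +0.9138)
n_3 = (-0.4378, +0.8991)
n_4 = (-0.9769, +0.2135)
n_5 = (-0.1240, -0.9923)
  (0,1): δ = 141.78°  ·
  (0,2): δ = 88.53°  ·
  (0,3): δ = 38.60°  ·
  (0,4): δ = 13.11°  ✓
  (0,5): δ = 108.31°  ·
  (1,2): δ = 126.75°  ·
  (1,3): δ = 76.82°  ·
  (1,4): δ = 25.12°  ·
  (1,5): δ = 70.09°  ·
  (2,3): δ = 130.07°  ·
  (2,4): δ = 78.37°  ·
  (2,5): δ = 16.84°  ✓
  (3,4): δ = 128.29°  ·
  (3,5): δ = 33.09°  ·
  (4,5): δ = 84.80°  ·
antipodal pairs: 2

count = 2; pairs: (0,4), (2,5)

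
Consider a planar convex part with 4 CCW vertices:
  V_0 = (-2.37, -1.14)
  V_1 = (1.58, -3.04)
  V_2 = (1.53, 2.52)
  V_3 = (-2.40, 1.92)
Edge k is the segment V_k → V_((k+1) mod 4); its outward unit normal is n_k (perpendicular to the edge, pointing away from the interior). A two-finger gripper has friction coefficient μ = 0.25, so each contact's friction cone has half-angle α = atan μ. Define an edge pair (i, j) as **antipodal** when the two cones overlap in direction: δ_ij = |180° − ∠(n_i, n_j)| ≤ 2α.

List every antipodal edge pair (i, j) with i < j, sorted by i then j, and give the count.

α = atan 0.25 = 14.04°;  2α = 28.07°
n_0 = (-0.4335, -0.9012)
n_1 = (+1.0000, +0.0090)
n_2 = (-0.1509, +0.9885)
n_3 = (-1.0000, -0.0098)
  (0,1): δ = 63.80°  ·
  (0,2): δ = 34.37°  ·
  (0,3): δ = 116.25°  ·
  (1,2): δ = 81.83°  ·
  (1,3): δ = 0.05°  ✓
  (2,3): δ = 98.12°  ·
antipodal pairs: 1

count = 1; pairs: (1,3)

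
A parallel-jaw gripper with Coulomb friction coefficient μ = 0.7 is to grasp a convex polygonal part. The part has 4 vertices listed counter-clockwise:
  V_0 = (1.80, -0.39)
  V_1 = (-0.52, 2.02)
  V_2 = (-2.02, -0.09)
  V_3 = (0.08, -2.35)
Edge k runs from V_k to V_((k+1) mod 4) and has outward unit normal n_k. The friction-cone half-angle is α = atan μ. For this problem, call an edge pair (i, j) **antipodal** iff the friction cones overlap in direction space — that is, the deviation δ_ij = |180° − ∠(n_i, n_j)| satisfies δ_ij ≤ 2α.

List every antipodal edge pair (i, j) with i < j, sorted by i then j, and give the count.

count = 2; pairs: (0,2), (1,3)

α = atan 0.7 = 34.99°;  2α = 69.98°
n_0 = (+0.7204, +0.6935)
n_1 = (-0.8150, +0.5794)
n_2 = (-0.7326, -0.6807)
n_3 = (+0.7516, -0.6596)
  (0,1): δ = 79.32°  ·
  (0,2): δ = 1.01°  ✓
  (0,3): δ = 94.82°  ·
  (1,2): δ = 101.69°  ·
  (1,3): δ = 5.86°  ✓
  (2,3): δ = 84.17°  ·
antipodal pairs: 2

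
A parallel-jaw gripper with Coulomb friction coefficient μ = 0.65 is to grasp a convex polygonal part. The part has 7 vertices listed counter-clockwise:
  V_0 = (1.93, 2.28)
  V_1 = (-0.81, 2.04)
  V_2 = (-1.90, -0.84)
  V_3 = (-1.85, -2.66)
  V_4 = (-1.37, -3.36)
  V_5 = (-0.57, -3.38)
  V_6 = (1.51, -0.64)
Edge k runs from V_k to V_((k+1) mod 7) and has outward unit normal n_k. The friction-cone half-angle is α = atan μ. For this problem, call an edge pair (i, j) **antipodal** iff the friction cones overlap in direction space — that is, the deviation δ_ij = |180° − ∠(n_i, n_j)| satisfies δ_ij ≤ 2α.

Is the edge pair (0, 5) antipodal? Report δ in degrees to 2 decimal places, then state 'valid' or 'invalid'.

α = atan 0.65 = 33.02°;  2α = 66.05°
edge 0: e_0 = (-2.74, -0.24);  n_0 = (-0.0873, +0.9962)
edge 5: e_5 = (+2.08, +2.74);  n_5 = (+0.7965, -0.6046)
∠(n_0, n_5) = 132.21°
δ = |180° − 132.21°| = 47.79°
47.79° ≤ 2α = 66.05°  →  valid

δ = 47.79°, valid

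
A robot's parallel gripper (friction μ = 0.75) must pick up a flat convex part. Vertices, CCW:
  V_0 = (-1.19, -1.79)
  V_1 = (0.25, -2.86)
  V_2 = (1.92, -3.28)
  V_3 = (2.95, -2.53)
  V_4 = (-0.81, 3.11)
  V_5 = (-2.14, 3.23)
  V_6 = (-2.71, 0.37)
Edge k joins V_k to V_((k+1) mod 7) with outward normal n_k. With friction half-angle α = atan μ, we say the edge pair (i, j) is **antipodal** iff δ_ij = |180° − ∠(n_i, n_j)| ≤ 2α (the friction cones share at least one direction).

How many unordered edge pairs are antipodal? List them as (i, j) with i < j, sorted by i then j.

count = 9; pairs: (0,3), (0,4), (1,3), (1,4), (2,4), (2,5), (3,5), (3,6), (4,6)

α = atan 0.75 = 36.87°;  2α = 73.74°
n_0 = (-0.5964, -0.8027)
n_1 = (-0.2439, -0.9698)
n_2 = (+0.5886, -0.8084)
n_3 = (+0.8321, +0.5547)
n_4 = (+0.0899, +0.9960)
n_5 = (-0.9807, +0.1955)
n_6 = (-0.8178, -0.5755)
  (0,1): δ = 157.50°  ·
  (0,2): δ = 107.33°  ·
  (0,3): δ = 19.70°  ✓
  (0,4): δ = 31.46°  ✓
  (0,5): δ = 115.34°  ·
  (0,6): δ = 161.75°  ·
  (1,2): δ = 129.82°  ·
  (1,3): δ = 42.19°  ✓
  (1,4): δ = 8.96°  ✓
  (1,5): δ = 92.85°  ·
  (1,6): δ = 139.25°  ·
  (2,3): δ = 92.37°  ·
  (2,4): δ = 41.22°  ✓
  (2,5): δ = 42.67°  ✓
  (2,6): δ = 89.07°  ·
  (3,4): δ = 128.85°  ·
  (3,5): δ = 44.96°  ✓
  (3,6): δ = 1.44°  ✓
  (4,5): δ = 96.12°  ·
  (4,6): δ = 49.71°  ✓
  (5,6): δ = 133.59°  ·
antipodal pairs: 9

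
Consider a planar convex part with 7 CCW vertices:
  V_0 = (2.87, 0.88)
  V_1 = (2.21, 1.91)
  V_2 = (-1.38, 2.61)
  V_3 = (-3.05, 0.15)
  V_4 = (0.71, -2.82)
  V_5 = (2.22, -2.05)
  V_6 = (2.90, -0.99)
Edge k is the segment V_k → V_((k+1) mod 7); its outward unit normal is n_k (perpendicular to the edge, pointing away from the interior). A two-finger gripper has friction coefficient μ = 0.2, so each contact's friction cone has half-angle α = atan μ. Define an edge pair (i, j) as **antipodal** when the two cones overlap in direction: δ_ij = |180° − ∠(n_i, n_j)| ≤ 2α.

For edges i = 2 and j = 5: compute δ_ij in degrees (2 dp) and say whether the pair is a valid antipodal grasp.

α = atan 0.2 = 11.31°;  2α = 22.62°
edge 2: e_2 = (-1.67, -2.46);  n_2 = (-0.8274, +0.5617)
edge 5: e_5 = (+0.68, +1.06);  n_5 = (+0.8417, -0.5400)
∠(n_2, n_5) = 178.51°
δ = |180° − 178.51°| = 1.49°
1.49° ≤ 2α = 22.62°  →  valid

δ = 1.49°, valid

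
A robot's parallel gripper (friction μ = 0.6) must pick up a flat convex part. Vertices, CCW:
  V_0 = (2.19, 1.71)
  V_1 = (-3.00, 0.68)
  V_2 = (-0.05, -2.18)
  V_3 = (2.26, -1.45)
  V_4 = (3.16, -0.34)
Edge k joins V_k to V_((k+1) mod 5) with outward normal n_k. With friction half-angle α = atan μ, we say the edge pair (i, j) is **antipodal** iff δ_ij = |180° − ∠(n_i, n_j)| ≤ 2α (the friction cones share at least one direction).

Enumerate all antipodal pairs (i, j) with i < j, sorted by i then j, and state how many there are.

α = atan 0.6 = 30.96°;  2α = 61.93°
n_0 = (-0.1947, +0.9809)
n_1 = (-0.6961, -0.7180)
n_2 = (+0.3013, -0.9535)
n_3 = (+0.7768, -0.6298)
n_4 = (+0.9039, +0.4277)
  (0,1): δ = 55.34°  ✓
  (0,2): δ = 6.31°  ✓
  (0,3): δ = 39.74°  ✓
  (0,4): δ = 104.10°  ·
  (1,2): δ = 118.35°  ·
  (1,3): δ = 84.92°  ·
  (1,4): δ = 20.57°  ✓
  (2,3): δ = 146.57°  ·
  (2,4): δ = 82.22°  ·
  (3,4): δ = 115.64°  ·
antipodal pairs: 4

count = 4; pairs: (0,1), (0,2), (0,3), (1,4)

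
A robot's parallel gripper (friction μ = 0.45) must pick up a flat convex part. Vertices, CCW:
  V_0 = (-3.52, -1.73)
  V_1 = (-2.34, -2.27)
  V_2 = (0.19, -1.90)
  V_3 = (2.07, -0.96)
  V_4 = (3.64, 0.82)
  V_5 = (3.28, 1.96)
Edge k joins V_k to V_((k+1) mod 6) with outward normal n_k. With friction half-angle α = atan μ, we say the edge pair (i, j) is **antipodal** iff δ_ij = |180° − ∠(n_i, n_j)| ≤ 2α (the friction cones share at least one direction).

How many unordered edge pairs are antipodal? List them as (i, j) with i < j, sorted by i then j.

α = atan 0.45 = 24.23°;  2α = 48.46°
n_0 = (-0.4161, -0.9093)
n_1 = (+0.1447, -0.9895)
n_2 = (+0.4472, -0.8944)
n_3 = (+0.7500, -0.6615)
n_4 = (+0.9536, +0.3011)
n_5 = (-0.4769, +0.8789)
  (0,1): δ = 147.09°  ·
  (0,2): δ = 128.84°  ·
  (0,3): δ = 106.82°  ·
  (0,4): δ = 47.88°  ✓
  (0,5): δ = 53.08°  ·
  (1,2): δ = 161.76°  ·
  (1,3): δ = 139.73°  ·
  (1,4): δ = 80.79°  ·
  (1,5): δ = 20.17°  ✓
  (2,3): δ = 157.98°  ·
  (2,4): δ = 99.04°  ·
  (2,5): δ = 1.92°  ✓
  (3,4): δ = 121.06°  ·
  (3,5): δ = 20.10°  ✓
  (4,5): δ = 79.04°  ·
antipodal pairs: 4

count = 4; pairs: (0,4), (1,5), (2,5), (3,5)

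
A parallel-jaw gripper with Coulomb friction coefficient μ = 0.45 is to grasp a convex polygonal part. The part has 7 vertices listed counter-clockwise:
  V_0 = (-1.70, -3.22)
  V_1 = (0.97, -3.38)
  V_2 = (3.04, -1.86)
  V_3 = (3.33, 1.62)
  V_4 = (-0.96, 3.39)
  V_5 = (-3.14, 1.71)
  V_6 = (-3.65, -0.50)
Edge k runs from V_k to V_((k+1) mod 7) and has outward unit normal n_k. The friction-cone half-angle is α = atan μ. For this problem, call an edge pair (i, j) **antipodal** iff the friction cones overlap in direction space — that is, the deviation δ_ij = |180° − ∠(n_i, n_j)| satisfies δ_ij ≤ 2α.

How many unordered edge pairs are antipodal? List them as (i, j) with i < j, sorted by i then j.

α = atan 0.45 = 24.23°;  2α = 48.46°
n_0 = (-0.0598, -0.9982)
n_1 = (+0.5919, -0.8060)
n_2 = (+0.9965, -0.0830)
n_3 = (+0.3814, +0.9244)
n_4 = (-0.6104, +0.7921)
n_5 = (-0.9744, +0.2249)
n_6 = (-0.8127, -0.5827)
  (0,1): δ = 140.28°  ·
  (0,2): δ = 91.33°  ·
  (0,3): δ = 18.99°  ✓
  (0,4): δ = 41.05°  ✓
  (0,5): δ = 80.43°  ·
  (0,6): δ = 129.07°  ·
  (1,2): δ = 131.05°  ·
  (1,3): δ = 58.71°  ·
  (1,4): δ = 1.33°  ✓
  (1,5): δ = 40.72°  ✓
  (1,6): δ = 89.35°  ·
  (2,3): δ = 107.66°  ·
  (2,4): δ = 47.62°  ✓
  (2,5): δ = 8.23°  ✓
  (2,6): δ = 40.40°  ✓
  (3,4): δ = 119.96°  ·
  (3,5): δ = 80.57°  ·
  (3,6): δ = 31.94°  ✓
  (4,5): δ = 140.61°  ·
  (4,6): δ = 91.98°  ·
  (5,6): δ = 131.37°  ·
antipodal pairs: 8

count = 8; pairs: (0,3), (0,4), (1,4), (1,5), (2,4), (2,5), (2,6), (3,6)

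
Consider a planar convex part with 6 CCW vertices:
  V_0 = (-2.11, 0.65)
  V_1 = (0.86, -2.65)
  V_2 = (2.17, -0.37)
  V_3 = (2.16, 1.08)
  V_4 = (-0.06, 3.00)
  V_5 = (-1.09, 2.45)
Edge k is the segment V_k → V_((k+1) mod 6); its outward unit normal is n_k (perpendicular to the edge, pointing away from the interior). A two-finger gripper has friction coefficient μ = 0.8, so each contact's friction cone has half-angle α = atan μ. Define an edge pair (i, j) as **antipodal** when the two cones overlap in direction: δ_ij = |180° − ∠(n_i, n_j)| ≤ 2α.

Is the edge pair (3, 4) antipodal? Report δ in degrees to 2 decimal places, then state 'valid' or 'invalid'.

α = atan 0.8 = 38.66°;  2α = 77.32°
edge 3: e_3 = (-2.22, +1.92);  n_3 = (+0.6542, +0.7564)
edge 4: e_4 = (-1.03, -0.55);  n_4 = (-0.4710, +0.8821)
∠(n_3, n_4) = 68.96°
δ = |180° − 68.96°| = 111.04°
111.04° > 2α = 77.32°  →  invalid

δ = 111.04°, invalid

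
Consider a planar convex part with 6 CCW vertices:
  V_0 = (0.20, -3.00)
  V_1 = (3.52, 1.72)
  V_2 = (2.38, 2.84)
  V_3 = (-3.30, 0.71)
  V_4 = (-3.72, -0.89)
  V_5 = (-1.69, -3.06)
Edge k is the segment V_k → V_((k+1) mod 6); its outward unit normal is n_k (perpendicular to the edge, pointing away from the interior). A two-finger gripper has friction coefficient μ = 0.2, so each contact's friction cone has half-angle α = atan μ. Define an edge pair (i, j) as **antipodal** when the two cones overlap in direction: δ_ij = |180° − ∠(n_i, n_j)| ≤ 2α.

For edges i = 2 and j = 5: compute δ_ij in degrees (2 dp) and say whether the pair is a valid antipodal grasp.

δ = 18.74°, valid

α = atan 0.2 = 11.31°;  2α = 22.62°
edge 2: e_2 = (-5.68, -2.13);  n_2 = (-0.3511, +0.9363)
edge 5: e_5 = (+1.89, +0.06);  n_5 = (+0.0317, -0.9995)
∠(n_2, n_5) = 161.26°
δ = |180° − 161.26°| = 18.74°
18.74° ≤ 2α = 22.62°  →  valid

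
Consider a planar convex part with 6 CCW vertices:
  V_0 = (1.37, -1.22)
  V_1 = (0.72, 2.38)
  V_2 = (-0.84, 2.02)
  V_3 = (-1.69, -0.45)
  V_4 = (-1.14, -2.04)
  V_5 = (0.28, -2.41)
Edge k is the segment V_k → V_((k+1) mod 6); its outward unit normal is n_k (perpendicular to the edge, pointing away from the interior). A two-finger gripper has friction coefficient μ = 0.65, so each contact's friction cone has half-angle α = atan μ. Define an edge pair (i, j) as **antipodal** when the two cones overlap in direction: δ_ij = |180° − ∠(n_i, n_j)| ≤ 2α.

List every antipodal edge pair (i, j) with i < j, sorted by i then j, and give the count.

count = 7; pairs: (0,2), (0,3), (0,4), (1,4), (1,5), (2,5), (3,5)

α = atan 0.65 = 33.02°;  2α = 66.05°
n_0 = (+0.9841, +0.1777)
n_1 = (-0.2249, +0.9744)
n_2 = (-0.9456, +0.3254)
n_3 = (-0.9451, -0.3269)
n_4 = (-0.2521, -0.9677)
n_5 = (+0.7374, -0.6754)
  (0,1): δ = 87.24°  ·
  (0,2): δ = 29.22°  ✓
  (0,3): δ = 8.85°  ✓
  (0,4): δ = 65.16°  ✓
  (0,5): δ = 127.28°  ·
  (1,2): δ = 121.98°  ·
  (1,3): δ = 83.91°  ·
  (1,4): δ = 27.60°  ✓
  (1,5): δ = 34.52°  ✓
  (2,3): δ = 141.93°  ·
  (2,4): δ = 85.61°  ·
  (2,5): δ = 23.50°  ✓
  (3,4): δ = 123.69°  ·
  (3,5): δ = 61.57°  ✓
  (4,5): δ = 117.88°  ·
antipodal pairs: 7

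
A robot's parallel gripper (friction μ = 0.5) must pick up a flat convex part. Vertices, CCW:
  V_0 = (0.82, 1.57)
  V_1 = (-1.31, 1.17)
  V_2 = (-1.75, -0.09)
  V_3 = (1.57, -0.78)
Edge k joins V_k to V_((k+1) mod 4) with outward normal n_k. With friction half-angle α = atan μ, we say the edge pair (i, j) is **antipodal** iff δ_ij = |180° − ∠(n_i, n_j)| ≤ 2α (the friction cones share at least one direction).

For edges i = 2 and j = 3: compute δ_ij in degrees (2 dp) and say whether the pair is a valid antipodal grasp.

δ = 60.56°, invalid

α = atan 0.5 = 26.57°;  2α = 53.13°
edge 2: e_2 = (+3.32, -0.69);  n_2 = (-0.2035, -0.9791)
edge 3: e_3 = (-0.75, +2.35);  n_3 = (+0.9527, +0.3040)
∠(n_2, n_3) = 119.44°
δ = |180° − 119.44°| = 60.56°
60.56° > 2α = 53.13°  →  invalid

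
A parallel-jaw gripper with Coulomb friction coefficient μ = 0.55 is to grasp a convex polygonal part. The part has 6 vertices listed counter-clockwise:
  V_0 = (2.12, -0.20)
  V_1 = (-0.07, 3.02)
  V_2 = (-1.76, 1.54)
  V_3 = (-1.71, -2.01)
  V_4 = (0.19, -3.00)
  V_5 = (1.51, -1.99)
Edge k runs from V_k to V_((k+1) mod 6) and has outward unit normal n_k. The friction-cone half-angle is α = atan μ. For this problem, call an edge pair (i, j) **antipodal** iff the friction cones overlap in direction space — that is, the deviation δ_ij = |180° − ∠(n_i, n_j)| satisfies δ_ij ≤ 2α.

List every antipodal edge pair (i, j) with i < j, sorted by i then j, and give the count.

α = atan 0.55 = 28.81°;  2α = 57.62°
n_0 = (+0.8269, +0.5624)
n_1 = (-0.6588, +0.7523)
n_2 = (-0.9999, -0.0141)
n_3 = (-0.4621, -0.8868)
n_4 = (+0.6077, -0.7942)
n_5 = (+0.9465, -0.3226)
  (0,1): δ = 83.01°  ·
  (0,2): δ = 33.41°  ✓
  (0,3): δ = 28.26°  ✓
  (0,4): δ = 93.20°  ·
  (0,5): δ = 126.96°  ·
  (1,2): δ = 130.40°  ·
  (1,3): δ = 68.73°  ·
  (1,4): δ = 3.79°  ✓
  (1,5): δ = 29.97°  ✓
  (2,3): δ = 118.33°  ·
  (2,4): δ = 53.39°  ✓
  (2,5): δ = 19.63°  ✓
  (3,4): δ = 115.06°  ·
  (3,5): δ = 81.30°  ·
  (4,5): δ = 146.24°  ·
antipodal pairs: 6

count = 6; pairs: (0,2), (0,3), (1,4), (1,5), (2,4), (2,5)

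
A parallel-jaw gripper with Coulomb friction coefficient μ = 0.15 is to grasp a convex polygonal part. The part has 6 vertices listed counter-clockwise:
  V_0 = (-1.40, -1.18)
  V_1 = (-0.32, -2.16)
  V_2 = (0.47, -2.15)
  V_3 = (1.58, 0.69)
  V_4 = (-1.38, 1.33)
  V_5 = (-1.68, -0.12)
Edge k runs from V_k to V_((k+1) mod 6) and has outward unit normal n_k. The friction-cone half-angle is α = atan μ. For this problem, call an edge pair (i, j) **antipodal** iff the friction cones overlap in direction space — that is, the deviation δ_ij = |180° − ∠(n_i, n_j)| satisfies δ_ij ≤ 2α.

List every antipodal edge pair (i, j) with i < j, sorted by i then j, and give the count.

α = atan 0.15 = 8.53°;  2α = 17.06°
n_0 = (-0.6720, -0.7406)
n_1 = (+0.0127, -0.9999)
n_2 = (+0.9314, -0.3640)
n_3 = (+0.2113, +0.9774)
n_4 = (-0.9793, +0.2026)
n_5 = (-0.9668, -0.2554)
  (0,1): δ = 137.05°  ·
  (0,2): δ = 69.13°  ·
  (0,3): δ = 30.02°  ·
  (0,4): δ = 120.53°  ·
  (0,5): δ = 147.02°  ·
  (1,2): δ = 112.07°  ·
  (1,3): δ = 12.93°  ✓
  (1,4): δ = 77.59°  ·
  (1,5): δ = 104.07°  ·
  (2,3): δ = 80.85°  ·
  (2,4): δ = 9.66°  ✓
  (2,5): δ = 36.14°  ·
  (3,4): δ = 89.49°  ·
  (3,5): δ = 63.00°  ·
  (4,5): δ = 153.51°  ·
antipodal pairs: 2

count = 2; pairs: (1,3), (2,4)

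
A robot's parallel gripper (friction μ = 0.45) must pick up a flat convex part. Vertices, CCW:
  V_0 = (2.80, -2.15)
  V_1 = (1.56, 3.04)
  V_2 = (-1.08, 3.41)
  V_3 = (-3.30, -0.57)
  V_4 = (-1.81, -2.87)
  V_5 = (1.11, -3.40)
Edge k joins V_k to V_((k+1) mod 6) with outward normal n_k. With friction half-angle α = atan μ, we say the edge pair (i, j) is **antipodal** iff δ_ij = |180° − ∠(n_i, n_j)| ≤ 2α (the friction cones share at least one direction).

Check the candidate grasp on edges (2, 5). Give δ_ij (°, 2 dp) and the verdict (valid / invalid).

δ = 24.36°, valid

α = atan 0.45 = 24.23°;  2α = 48.46°
edge 2: e_2 = (-2.22, -3.98);  n_2 = (-0.8733, +0.4871)
edge 5: e_5 = (+1.69, +1.25);  n_5 = (+0.5947, -0.8040)
∠(n_2, n_5) = 155.64°
δ = |180° − 155.64°| = 24.36°
24.36° ≤ 2α = 48.46°  →  valid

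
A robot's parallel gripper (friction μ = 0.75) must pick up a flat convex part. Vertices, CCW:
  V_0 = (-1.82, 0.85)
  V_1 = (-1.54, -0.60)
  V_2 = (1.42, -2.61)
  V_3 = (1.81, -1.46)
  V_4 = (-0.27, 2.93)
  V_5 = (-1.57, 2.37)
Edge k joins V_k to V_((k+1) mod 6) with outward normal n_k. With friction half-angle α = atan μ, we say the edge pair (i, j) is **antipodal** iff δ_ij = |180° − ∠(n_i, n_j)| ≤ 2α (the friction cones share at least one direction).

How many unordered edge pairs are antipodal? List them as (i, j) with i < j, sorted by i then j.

α = atan 0.75 = 36.87°;  2α = 73.74°
n_0 = (-0.9819, -0.1896)
n_1 = (-0.5618, -0.8273)
n_2 = (+0.9470, -0.3212)
n_3 = (+0.9037, +0.4282)
n_4 = (-0.3956, +0.9184)
n_5 = (-0.9867, +0.1623)
  (0,1): δ = 135.11°  ·
  (0,2): δ = 29.66°  ✓
  (0,3): δ = 14.42°  ✓
  (0,4): δ = 102.38°  ·
  (0,5): δ = 159.73°  ·
  (1,2): δ = 74.55°  ·
  (1,3): δ = 30.47°  ✓
  (1,4): δ = 57.48°  ✓
  (1,5): δ = 114.84°  ·
  (2,3): δ = 135.91°  ·
  (2,4): δ = 47.96°  ✓
  (2,5): δ = 9.39°  ✓
  (3,4): δ = 92.05°  ·
  (3,5): δ = 34.69°  ✓
  (4,5): δ = 122.64°  ·
antipodal pairs: 7

count = 7; pairs: (0,2), (0,3), (1,3), (1,4), (2,4), (2,5), (3,5)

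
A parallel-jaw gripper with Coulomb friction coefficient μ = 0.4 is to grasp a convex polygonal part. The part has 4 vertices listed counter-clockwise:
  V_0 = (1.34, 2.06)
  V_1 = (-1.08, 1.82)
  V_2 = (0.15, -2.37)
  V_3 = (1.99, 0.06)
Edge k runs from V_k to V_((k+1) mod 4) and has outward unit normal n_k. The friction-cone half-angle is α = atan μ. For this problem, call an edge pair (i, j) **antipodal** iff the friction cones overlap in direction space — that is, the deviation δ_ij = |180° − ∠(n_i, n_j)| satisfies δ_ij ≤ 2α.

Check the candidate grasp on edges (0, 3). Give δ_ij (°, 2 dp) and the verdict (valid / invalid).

δ = 102.34°, invalid

α = atan 0.4 = 21.80°;  2α = 43.60°
edge 0: e_0 = (-2.42, -0.24);  n_0 = (-0.0987, +0.9951)
edge 3: e_3 = (-0.65, +2.00);  n_3 = (+0.9510, +0.3091)
∠(n_0, n_3) = 77.66°
δ = |180° − 77.66°| = 102.34°
102.34° > 2α = 43.60°  →  invalid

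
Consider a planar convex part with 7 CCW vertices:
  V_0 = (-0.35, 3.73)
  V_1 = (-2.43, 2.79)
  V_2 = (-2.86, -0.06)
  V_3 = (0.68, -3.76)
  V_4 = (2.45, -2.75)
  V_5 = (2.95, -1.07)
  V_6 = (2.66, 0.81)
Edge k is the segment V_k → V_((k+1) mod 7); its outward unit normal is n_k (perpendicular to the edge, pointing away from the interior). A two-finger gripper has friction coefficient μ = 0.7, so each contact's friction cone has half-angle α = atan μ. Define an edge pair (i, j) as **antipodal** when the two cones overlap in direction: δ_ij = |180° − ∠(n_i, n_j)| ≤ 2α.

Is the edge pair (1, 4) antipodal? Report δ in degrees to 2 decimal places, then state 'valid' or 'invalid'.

α = atan 0.7 = 34.99°;  2α = 69.98°
edge 1: e_1 = (-0.43, -2.85);  n_1 = (-0.9888, +0.1492)
edge 4: e_4 = (+0.50, +1.68);  n_4 = (+0.9585, -0.2853)
∠(n_1, n_4) = 172.01°
δ = |180° − 172.01°| = 7.99°
7.99° ≤ 2α = 69.98°  →  valid

δ = 7.99°, valid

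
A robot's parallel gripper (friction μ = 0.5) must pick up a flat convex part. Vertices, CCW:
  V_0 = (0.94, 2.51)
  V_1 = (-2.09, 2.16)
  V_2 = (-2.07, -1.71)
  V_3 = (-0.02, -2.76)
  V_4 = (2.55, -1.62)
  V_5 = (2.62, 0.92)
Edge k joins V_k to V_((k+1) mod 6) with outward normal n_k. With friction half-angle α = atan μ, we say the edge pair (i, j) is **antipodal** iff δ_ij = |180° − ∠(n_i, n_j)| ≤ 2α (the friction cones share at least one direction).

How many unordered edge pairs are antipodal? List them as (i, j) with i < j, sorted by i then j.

α = atan 0.5 = 26.57°;  2α = 53.13°
n_0 = (-0.1147, +0.9934)
n_1 = (-1.0000, -0.0052)
n_2 = (-0.4559, -0.8900)
n_3 = (+0.4055, -0.9141)
n_4 = (+0.9996, -0.0275)
n_5 = (+0.6874, +0.7263)
  (0,1): δ = 96.29°  ·
  (0,2): δ = 33.71°  ✓
  (0,3): δ = 17.33°  ✓
  (0,4): δ = 81.83°  ·
  (0,5): δ = 129.99°  ·
  (1,2): δ = 117.42°  ·
  (1,3): δ = 66.37°  ·
  (1,4): δ = 1.87°  ✓
  (1,5): δ = 46.28°  ✓
  (2,3): δ = 128.96°  ·
  (2,4): δ = 64.46°  ·
  (2,5): δ = 16.30°  ✓
  (3,4): δ = 115.50°  ·
  (3,5): δ = 67.34°  ·
  (4,5): δ = 131.84°  ·
antipodal pairs: 5

count = 5; pairs: (0,2), (0,3), (1,4), (1,5), (2,5)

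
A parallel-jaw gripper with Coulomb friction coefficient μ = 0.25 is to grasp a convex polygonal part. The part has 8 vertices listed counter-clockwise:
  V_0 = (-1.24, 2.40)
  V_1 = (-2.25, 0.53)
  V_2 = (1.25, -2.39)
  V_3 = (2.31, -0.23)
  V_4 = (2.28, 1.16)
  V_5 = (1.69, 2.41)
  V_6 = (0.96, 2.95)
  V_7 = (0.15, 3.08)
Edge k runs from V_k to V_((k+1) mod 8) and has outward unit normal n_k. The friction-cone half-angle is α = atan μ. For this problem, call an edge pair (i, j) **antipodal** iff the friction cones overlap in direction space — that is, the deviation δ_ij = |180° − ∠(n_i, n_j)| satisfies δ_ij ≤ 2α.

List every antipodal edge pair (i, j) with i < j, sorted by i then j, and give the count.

count = 3; pairs: (0,2), (1,4), (1,5)

α = atan 0.25 = 14.04°;  2α = 28.07°
n_0 = (-0.8799, +0.4752)
n_1 = (-0.6406, -0.7679)
n_2 = (+0.8977, -0.4406)
n_3 = (+0.9998, +0.0216)
n_4 = (+0.9043, +0.4268)
n_5 = (+0.5947, +0.8039)
n_6 = (+0.1585, +0.9874)
n_7 = (-0.4394, +0.8983)
  (0,1): δ = 101.46°  ·
  (0,2): δ = 2.23°  ✓
  (0,3): δ = 29.61°  ·
  (0,4): δ = 53.64°  ·
  (0,5): δ = 81.88°  ·
  (0,6): δ = 109.26°  ·
  (0,7): δ = 144.44°  ·
  (1,2): δ = 76.30°  ·
  (1,3): δ = 48.93°  ·
  (1,4): δ = 24.89°  ✓
  (1,5): δ = 3.35°  ✓
  (1,6): δ = 30.72°  ·
  (1,7): δ = 65.91°  ·
  (2,3): δ = 152.62°  ·
  (2,4): δ = 128.59°  ·
  (2,5): δ = 100.35°  ·
  (2,6): δ = 72.98°  ·
  (2,7): δ = 37.79°  ·
  (3,4): δ = 155.97°  ·
  (3,5): δ = 127.73°  ·
  (3,6): δ = 100.35°  ·
  (3,7): δ = 65.17°  ·
  (4,5): δ = 151.76°  ·
  (4,6): δ = 124.39°  ·
  (4,7): δ = 89.20°  ·
  (5,6): δ = 152.63°  ·
  (5,7): δ = 117.44°  ·
  (6,7): δ = 144.81°  ·
antipodal pairs: 3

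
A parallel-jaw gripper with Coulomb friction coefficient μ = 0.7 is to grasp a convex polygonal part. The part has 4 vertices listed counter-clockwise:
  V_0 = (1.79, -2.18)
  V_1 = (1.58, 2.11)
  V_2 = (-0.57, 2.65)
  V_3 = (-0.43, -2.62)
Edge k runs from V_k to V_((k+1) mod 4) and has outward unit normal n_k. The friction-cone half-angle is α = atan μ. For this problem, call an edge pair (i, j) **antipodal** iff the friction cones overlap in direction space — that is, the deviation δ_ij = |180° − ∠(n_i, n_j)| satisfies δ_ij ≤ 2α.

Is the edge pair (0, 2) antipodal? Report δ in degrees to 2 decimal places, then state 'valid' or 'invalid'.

α = atan 0.7 = 34.99°;  2α = 69.98°
edge 0: e_0 = (-0.21, +4.29);  n_0 = (+0.9988, +0.0489)
edge 2: e_2 = (+0.14, -5.27);  n_2 = (-0.9996, -0.0266)
∠(n_0, n_2) = 178.72°
δ = |180° − 178.72°| = 1.28°
1.28° ≤ 2α = 69.98°  →  valid

δ = 1.28°, valid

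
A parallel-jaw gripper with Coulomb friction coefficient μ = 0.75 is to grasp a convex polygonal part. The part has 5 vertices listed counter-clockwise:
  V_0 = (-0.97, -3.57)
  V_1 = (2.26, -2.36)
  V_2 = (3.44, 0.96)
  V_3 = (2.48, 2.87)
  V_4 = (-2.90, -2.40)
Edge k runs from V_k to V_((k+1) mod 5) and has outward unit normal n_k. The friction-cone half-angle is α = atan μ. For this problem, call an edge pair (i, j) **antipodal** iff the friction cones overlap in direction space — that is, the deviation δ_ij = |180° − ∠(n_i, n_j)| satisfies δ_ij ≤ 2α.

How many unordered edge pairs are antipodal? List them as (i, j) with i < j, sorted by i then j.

α = atan 0.75 = 36.87°;  2α = 73.74°
n_0 = (+0.3508, -0.9364)
n_1 = (+0.9423, -0.3349)
n_2 = (+0.8935, +0.4491)
n_3 = (-0.6998, +0.7144)
n_4 = (-0.5184, -0.8551)
  (0,1): δ = 130.10°  ·
  (0,2): δ = 83.85°  ·
  (0,3): δ = 23.87°  ✓
  (0,4): δ = 128.24°  ·
  (1,2): δ = 133.75°  ·
  (1,3): δ = 26.03°  ✓
  (1,4): δ = 78.34°  ·
  (2,3): δ = 72.28°  ✓
  (2,4): δ = 32.09°  ✓
  (3,4): δ = 75.63°  ·
antipodal pairs: 4

count = 4; pairs: (0,3), (1,3), (2,3), (2,4)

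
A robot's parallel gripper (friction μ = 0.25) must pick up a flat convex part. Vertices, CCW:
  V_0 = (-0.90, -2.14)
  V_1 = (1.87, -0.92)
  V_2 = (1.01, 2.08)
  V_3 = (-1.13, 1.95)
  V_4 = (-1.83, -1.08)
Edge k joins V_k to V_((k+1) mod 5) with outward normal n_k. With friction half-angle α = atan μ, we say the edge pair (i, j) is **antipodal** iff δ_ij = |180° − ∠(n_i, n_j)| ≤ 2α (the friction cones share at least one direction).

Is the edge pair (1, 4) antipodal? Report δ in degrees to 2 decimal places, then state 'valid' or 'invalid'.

α = atan 0.25 = 14.04°;  2α = 28.07°
edge 1: e_1 = (-0.86, +3.00);  n_1 = (+0.9613, +0.2756)
edge 4: e_4 = (+0.93, -1.06);  n_4 = (-0.7517, -0.6595)
∠(n_1, n_4) = 154.73°
δ = |180° − 154.73°| = 25.27°
25.27° ≤ 2α = 28.07°  →  valid

δ = 25.27°, valid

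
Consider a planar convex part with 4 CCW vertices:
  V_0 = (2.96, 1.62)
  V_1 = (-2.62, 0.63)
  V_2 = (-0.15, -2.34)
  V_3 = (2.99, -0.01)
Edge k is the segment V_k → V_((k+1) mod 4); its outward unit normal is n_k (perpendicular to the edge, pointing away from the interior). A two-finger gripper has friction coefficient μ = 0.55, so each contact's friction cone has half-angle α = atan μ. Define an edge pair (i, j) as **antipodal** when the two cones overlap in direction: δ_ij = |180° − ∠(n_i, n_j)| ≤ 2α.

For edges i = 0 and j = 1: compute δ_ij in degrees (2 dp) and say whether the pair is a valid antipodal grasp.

δ = 60.31°, invalid

α = atan 0.55 = 28.81°;  2α = 57.62°
edge 0: e_0 = (-5.58, -0.99);  n_0 = (-0.1747, +0.9846)
edge 1: e_1 = (+2.47, -2.97);  n_1 = (-0.7689, -0.6394)
∠(n_0, n_1) = 119.69°
δ = |180° − 119.69°| = 60.31°
60.31° > 2α = 57.62°  →  invalid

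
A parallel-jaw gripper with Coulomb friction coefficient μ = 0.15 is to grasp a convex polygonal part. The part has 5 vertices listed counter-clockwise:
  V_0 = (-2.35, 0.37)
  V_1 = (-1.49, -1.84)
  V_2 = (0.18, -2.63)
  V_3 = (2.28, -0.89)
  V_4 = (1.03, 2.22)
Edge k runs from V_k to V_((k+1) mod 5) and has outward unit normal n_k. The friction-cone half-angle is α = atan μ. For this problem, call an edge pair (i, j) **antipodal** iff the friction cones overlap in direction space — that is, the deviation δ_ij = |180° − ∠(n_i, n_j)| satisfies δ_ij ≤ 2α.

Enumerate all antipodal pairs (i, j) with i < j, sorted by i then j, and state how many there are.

count = 2; pairs: (0,3), (2,4)

α = atan 0.15 = 8.53°;  2α = 17.06°
n_0 = (-0.9319, -0.3626)
n_1 = (-0.4276, -0.9040)
n_2 = (+0.6380, -0.7700)
n_3 = (+0.9279, +0.3729)
n_4 = (-0.4801, +0.8772)
  (0,1): δ = 136.58°  ·
  (0,2): δ = 71.62°  ·
  (0,3): δ = 0.63°  ✓
  (0,4): δ = 97.43°  ·
  (1,2): δ = 115.04°  ·
  (1,3): δ = 42.79°  ·
  (1,4): δ = 54.01°  ·
  (2,3): δ = 107.75°  ·
  (2,4): δ = 10.95°  ✓
  (3,4): δ = 83.20°  ·
antipodal pairs: 2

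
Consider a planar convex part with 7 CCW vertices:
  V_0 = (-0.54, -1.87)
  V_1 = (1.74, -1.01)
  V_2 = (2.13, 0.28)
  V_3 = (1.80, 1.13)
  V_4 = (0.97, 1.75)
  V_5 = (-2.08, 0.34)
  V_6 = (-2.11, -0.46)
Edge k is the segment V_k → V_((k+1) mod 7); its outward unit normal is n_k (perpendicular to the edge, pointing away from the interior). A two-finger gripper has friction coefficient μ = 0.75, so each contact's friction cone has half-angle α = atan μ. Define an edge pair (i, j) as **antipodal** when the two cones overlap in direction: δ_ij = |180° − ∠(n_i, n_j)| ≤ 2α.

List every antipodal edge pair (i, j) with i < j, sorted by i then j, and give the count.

α = atan 0.75 = 36.87°;  2α = 73.74°
n_0 = (+0.3529, -0.9357)
n_1 = (+0.9572, -0.2894)
n_2 = (+0.9322, +0.3619)
n_3 = (+0.5985, +0.8012)
n_4 = (-0.4196, +0.9077)
n_5 = (-0.9993, +0.0375)
n_6 = (-0.6682, -0.7440)
  (0,1): δ = 127.49°  ·
  (0,2): δ = 89.45°  ·
  (0,3): δ = 57.43°  ✓
  (0,4): δ = 4.14°  ✓
  (0,5): δ = 67.19°  ✓
  (0,6): δ = 117.41°  ·
  (1,2): δ = 141.96°  ·
  (1,3): δ = 109.94°  ·
  (1,4): δ = 48.37°  ✓
  (1,5): δ = 14.67°  ✓
  (1,6): δ = 64.89°  ✓
  (2,3): δ = 147.98°  ·
  (2,4): δ = 86.41°  ·
  (2,5): δ = 23.37°  ✓
  (2,6): δ = 26.86°  ✓
  (3,4): δ = 118.43°  ·
  (3,5): δ = 55.39°  ✓
  (3,6): δ = 5.17°  ✓
  (4,5): δ = 116.96°  ·
  (4,6): δ = 66.74°  ✓
  (5,6): δ = 129.78°  ·
antipodal pairs: 11

count = 11; pairs: (0,3), (0,4), (0,5), (1,4), (1,5), (1,6), (2,5), (2,6), (3,5), (3,6), (4,6)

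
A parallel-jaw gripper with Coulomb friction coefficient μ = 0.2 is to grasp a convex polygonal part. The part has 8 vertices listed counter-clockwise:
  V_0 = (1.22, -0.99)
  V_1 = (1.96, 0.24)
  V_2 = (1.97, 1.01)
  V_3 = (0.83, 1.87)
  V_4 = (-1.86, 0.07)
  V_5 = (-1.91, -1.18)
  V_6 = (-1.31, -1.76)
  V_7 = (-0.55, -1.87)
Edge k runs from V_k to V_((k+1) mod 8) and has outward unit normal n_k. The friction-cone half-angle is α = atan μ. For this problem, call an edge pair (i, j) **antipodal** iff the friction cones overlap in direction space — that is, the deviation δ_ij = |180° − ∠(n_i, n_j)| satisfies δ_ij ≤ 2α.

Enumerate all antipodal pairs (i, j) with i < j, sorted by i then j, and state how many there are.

α = atan 0.2 = 11.31°;  2α = 22.62°
n_0 = (+0.8569, -0.5155)
n_1 = (+0.9999, -0.0130)
n_2 = (+0.6022, +0.7983)
n_3 = (-0.5561, +0.8311)
n_4 = (-0.9992, +0.0400)
n_5 = (-0.6950, -0.7190)
n_6 = (-0.1432, -0.9897)
n_7 = (+0.4452, -0.8954)
  (0,1): δ = 149.71°  ·
  (0,2): δ = 96.00°  ·
  (0,3): δ = 25.18°  ·
  (0,4): δ = 28.74°  ·
  (0,5): δ = 77.00°  ·
  (0,6): δ = 112.80°  ·
  (0,7): δ = 147.47°  ·
  (1,2): δ = 126.29°  ·
  (1,3): δ = 55.47°  ·
  (1,4): δ = 1.55°  ✓
  (1,5): δ = 46.72°  ·
  (1,6): δ = 82.51°  ·
  (1,7): δ = 117.18°  ·
  (2,3): δ = 109.18°  ·
  (2,4): δ = 55.26°  ·
  (2,5): δ = 7.00°  ✓
  (2,6): δ = 28.79°  ·
  (2,7): δ = 63.47°  ·
  (3,4): δ = 126.08°  ·
  (3,5): δ = 77.82°  ·
  (3,6): δ = 42.02°  ·
  (3,7): δ = 7.35°  ✓
  (4,5): δ = 131.74°  ·
  (4,6): δ = 95.95°  ·
  (4,7): δ = 61.27°  ·
  (5,6): δ = 144.21°  ·
  (5,7): δ = 109.54°  ·
  (6,7): δ = 145.33°  ·
antipodal pairs: 3

count = 3; pairs: (1,4), (2,5), (3,7)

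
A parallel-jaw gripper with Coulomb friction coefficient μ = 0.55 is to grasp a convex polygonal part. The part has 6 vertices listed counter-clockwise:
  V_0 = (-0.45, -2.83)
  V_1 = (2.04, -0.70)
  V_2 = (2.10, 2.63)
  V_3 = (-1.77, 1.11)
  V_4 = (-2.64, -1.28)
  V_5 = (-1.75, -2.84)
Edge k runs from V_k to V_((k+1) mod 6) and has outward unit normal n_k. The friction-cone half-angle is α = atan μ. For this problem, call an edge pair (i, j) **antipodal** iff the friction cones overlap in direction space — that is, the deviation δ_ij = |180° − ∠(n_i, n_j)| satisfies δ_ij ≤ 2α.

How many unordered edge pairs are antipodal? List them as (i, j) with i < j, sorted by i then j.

count = 5; pairs: (0,2), (0,3), (1,3), (1,4), (2,5)

α = atan 0.55 = 28.81°;  2α = 57.62°
n_0 = (+0.6500, -0.7599)
n_1 = (+0.9998, -0.0180)
n_2 = (-0.3656, +0.9308)
n_3 = (-0.9397, +0.3421)
n_4 = (-0.8686, -0.4955)
n_5 = (+0.0077, -1.0000)
  (0,1): δ = 131.58°  ·
  (0,2): δ = 19.10°  ✓
  (0,3): δ = 29.45°  ✓
  (0,4): δ = 79.16°  ·
  (0,5): δ = 139.90°  ·
  (1,2): δ = 67.52°  ·
  (1,3): δ = 18.97°  ✓
  (1,4): δ = 30.74°  ✓
  (1,5): δ = 91.47°  ·
  (2,3): δ = 131.45°  ·
  (2,4): δ = 81.74°  ·
  (2,5): δ = 21.00°  ✓
  (3,4): δ = 130.29°  ·
  (3,5): δ = 69.56°  ·
  (4,5): δ = 119.26°  ·
antipodal pairs: 5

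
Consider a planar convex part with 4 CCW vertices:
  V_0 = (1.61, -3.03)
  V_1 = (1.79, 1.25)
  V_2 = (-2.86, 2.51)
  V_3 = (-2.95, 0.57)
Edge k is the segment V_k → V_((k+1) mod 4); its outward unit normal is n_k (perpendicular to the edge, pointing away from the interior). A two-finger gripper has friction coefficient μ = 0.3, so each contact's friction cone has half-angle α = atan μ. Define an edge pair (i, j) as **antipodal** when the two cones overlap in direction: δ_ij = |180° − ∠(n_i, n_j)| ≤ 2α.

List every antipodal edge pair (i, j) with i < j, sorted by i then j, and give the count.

count = 2; pairs: (0,2), (1,3)

α = atan 0.3 = 16.70°;  2α = 33.40°
n_0 = (+0.9991, -0.0420)
n_1 = (+0.2615, +0.9652)
n_2 = (-0.9989, +0.0463)
n_3 = (-0.6196, -0.7849)
  (0,1): δ = 102.75°  ·
  (0,2): δ = 0.25°  ✓
  (0,3): δ = 54.12°  ·
  (1,2): δ = 77.49°  ·
  (1,3): δ = 23.13°  ✓
  (2,3): δ = 125.63°  ·
antipodal pairs: 2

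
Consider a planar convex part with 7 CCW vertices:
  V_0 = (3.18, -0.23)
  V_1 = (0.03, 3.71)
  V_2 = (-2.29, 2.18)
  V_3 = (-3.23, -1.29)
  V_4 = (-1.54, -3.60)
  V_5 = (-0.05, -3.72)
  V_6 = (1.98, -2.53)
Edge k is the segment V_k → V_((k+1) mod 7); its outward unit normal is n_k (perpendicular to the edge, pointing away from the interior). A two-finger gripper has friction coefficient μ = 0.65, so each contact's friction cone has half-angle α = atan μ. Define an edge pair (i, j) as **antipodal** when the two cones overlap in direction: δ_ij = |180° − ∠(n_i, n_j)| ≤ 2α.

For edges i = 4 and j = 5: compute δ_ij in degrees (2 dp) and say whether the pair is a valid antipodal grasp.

δ = 145.02°, invalid

α = atan 0.65 = 33.02°;  2α = 66.05°
edge 4: e_4 = (+1.49, -0.12);  n_4 = (-0.0803, -0.9968)
edge 5: e_5 = (+2.03, +1.19);  n_5 = (+0.5057, -0.8627)
∠(n_4, n_5) = 34.98°
δ = |180° − 34.98°| = 145.02°
145.02° > 2α = 66.05°  →  invalid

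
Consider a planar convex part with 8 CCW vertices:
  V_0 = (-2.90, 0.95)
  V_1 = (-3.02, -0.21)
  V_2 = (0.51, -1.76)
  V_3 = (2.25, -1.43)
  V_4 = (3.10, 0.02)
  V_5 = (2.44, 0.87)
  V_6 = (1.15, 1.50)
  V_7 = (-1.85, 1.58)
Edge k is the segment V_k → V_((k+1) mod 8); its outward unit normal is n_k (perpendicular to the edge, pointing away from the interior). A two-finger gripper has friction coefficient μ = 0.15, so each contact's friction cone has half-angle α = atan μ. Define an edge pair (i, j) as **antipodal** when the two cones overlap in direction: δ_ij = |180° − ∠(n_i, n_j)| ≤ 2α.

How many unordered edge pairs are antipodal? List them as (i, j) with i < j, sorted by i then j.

α = atan 0.15 = 8.53°;  2α = 17.06°
n_0 = (-0.9947, +0.1029)
n_1 = (-0.4020, -0.9156)
n_2 = (+0.1863, -0.9825)
n_3 = (+0.8627, -0.5057)
n_4 = (+0.7899, +0.6133)
n_5 = (+0.4388, +0.8986)
n_6 = (+0.0267, +0.9996)
n_7 = (-0.5145, +0.8575)
  (0,1): δ = 107.80°  ·
  (0,2): δ = 73.35°  ·
  (0,3): δ = 24.47°  ·
  (0,4): δ = 43.73°  ·
  (0,5): δ = 69.88°  ·
  (0,6): δ = 94.38°  ·
  (0,7): δ = 126.87°  ·
  (1,2): δ = 145.56°  ·
  (1,3): δ = 96.67°  ·
  (1,4): δ = 28.47°  ·
  (1,5): δ = 2.32°  ✓
  (1,6): δ = 22.18°  ·
  (1,7): δ = 54.67°  ·
  (2,3): δ = 131.12°  ·
  (2,4): δ = 62.91°  ·
  (2,5): δ = 36.77°  ·
  (2,6): δ = 12.27°  ✓
  (2,7): δ = 20.22°  ·
  (3,4): δ = 111.79°  ·
  (3,5): δ = 85.65°  ·
  (3,6): δ = 61.15°  ·
  (3,7): δ = 28.66°  ·
  (4,5): δ = 153.86°  ·
  (4,6): δ = 129.36°  ·
  (4,7): δ = 96.86°  ·
  (5,6): δ = 155.50°  ·
  (5,7): δ = 123.01°  ·
  (6,7): δ = 147.51°  ·
antipodal pairs: 2

count = 2; pairs: (1,5), (2,6)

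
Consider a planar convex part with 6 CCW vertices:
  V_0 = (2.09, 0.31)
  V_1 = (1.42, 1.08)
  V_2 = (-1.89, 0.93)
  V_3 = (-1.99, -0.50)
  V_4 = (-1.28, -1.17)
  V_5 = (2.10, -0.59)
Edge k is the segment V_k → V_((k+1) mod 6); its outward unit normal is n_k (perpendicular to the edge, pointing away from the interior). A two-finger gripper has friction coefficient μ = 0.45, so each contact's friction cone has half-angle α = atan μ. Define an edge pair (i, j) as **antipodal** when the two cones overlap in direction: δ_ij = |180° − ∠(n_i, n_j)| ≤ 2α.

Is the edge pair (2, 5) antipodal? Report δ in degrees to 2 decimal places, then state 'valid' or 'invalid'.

α = atan 0.45 = 24.23°;  2α = 48.46°
edge 2: e_2 = (-0.10, -1.43);  n_2 = (-0.9976, +0.0698)
edge 5: e_5 = (-0.01, +0.90);  n_5 = (+0.9999, +0.0111)
∠(n_2, n_5) = 175.36°
δ = |180° − 175.36°| = 4.64°
4.64° ≤ 2α = 48.46°  →  valid

δ = 4.64°, valid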